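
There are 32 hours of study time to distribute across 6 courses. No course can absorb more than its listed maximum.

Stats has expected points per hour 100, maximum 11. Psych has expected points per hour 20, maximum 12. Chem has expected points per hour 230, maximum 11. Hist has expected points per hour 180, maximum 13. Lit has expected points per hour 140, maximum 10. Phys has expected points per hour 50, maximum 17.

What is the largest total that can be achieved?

5990

Rank by expected points per hour: Chem 230 > Hist 180 > Lit 140 > Stats 100 > Phys 50 > Psych 20.
Chem: +11 to 11 (cap) → 21 left.
Give Hist 13 to hit its cap of 13 → 8 left.
Lit: +8 (room for 10) → 8. Pool exhausted.
Total = 230×11 + 180×13 + 140×8 = 5990.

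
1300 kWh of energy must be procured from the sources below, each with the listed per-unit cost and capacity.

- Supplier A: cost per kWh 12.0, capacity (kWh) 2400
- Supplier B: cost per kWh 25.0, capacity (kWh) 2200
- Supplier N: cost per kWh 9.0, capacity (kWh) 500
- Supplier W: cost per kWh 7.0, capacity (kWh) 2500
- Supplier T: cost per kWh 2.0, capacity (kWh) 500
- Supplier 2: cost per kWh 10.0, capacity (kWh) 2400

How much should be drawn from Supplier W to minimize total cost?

800

Cheapest first:
Supplier T at 2.0: take all 500 kWh → 800 still needed.
Take 800 from Supplier W at 7.0 to finish.
Supplier N, Supplier 2, Supplier A, Supplier B: unused.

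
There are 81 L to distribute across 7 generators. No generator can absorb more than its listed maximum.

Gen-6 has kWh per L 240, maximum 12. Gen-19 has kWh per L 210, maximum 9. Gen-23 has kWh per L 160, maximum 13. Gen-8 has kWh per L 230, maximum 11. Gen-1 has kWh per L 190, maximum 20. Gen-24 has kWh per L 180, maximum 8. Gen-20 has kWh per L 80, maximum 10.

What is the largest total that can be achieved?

15260

Order the generators by kWh per L: Gen-6 240 > Gen-8 230 > Gen-19 210 > Gen-1 190 > Gen-24 180 > Gen-23 160 > Gen-20 80.
Gen-6 takes 12 to reach its cap of 12 ; 69 left.
Gen-8: +11 to 11 (cap) ; 58 left.
Gen-19 takes 9 to reach its cap of 9 ; 49 left.
Give Gen-1 20 to hit its cap of 20 ; 29 left.
Give Gen-24 8 to hit its cap of 8 ; 21 left.
Gen-23: +13 to 13 (cap) ; 8 left.
Gen-20 has room for 10 but only 8 remain, so it gets 8.
Total = 240×12 + 210×9 + 160×13 + 230×11 + 190×20 + 180×8 + 80×8 = 15260.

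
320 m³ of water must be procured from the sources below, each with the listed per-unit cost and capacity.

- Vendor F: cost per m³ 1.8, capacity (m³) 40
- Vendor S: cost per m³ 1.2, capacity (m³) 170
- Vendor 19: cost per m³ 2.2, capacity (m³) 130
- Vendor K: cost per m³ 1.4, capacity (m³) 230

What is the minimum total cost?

Cheapest first:
Vendor S (1.2): use full 170 — 150 m³ to go.
Take 150 from Vendor K at 1.4 to finish.
Vendor F, Vendor 19: unused.
Cost = 170×1.2 + 150×1.4 = 414.

414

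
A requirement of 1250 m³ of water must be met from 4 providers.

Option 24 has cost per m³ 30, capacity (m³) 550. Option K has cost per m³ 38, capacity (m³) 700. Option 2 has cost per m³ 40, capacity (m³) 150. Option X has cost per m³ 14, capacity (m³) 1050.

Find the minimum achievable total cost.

20700

Use providers in increasing cost order.
Option X at 14: take all 1050 m³ ; 200 still needed.
Option 24 (30): take the remaining 200 ; done.
Option K, Option 2: unused.
Cost = 1050×14 + 200×30 = 20700.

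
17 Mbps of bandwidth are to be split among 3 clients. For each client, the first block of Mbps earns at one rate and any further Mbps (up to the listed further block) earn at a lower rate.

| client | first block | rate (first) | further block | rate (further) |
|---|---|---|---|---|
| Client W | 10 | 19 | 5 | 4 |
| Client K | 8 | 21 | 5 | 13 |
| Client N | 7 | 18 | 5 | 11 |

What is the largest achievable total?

339

Rank every tier by rate: Client K/tier1 21 > Client W/tier1 19 > Client N/tier1 18 > Client K/tier2 13 > Client N/tier2 11 > Client W/tier2 4.
Fill Client K tier1 block (8 at 21) → 9 left.
9 remain; put them into Client W tier1 at 19.
Total = 21×8 + 19×9 = 339.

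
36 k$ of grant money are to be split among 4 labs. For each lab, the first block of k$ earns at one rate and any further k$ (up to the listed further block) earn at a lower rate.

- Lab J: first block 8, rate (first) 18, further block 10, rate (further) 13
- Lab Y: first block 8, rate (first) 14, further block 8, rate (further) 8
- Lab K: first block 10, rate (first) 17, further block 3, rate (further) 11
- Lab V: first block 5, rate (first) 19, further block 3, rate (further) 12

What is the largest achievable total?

Order all 8 blocks by rate: Lab V/first 19 > Lab J/first 18 > Lab K/first 17 > Lab Y/first 14 > Lab J/second 13 > Lab V/second 12 > Lab K/second 11 > Lab Y/second 8.
Fill Lab V first block (5 at 19) → 31 left.
Lab J/first (18): +8 → 23 left.
Lab K first at 17: fill all 10 → 13 left.
Lab Y first at 14: fill all 8 → 5 left.
Lab J second at 13: only 5 left, fill 5.
Total = 19×5 + 18×8 + 17×10 + 14×8 + 13×5 = 586.

586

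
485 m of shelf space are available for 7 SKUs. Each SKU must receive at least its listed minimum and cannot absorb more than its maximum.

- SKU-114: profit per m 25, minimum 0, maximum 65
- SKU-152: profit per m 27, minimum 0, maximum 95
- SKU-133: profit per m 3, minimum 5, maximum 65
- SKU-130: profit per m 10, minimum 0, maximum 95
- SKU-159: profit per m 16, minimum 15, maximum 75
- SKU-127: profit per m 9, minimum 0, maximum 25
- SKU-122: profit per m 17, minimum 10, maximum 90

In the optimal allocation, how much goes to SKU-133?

Meeting every minimum uses 0+0+5+0+15+0+10 = 30 m, leaving 455.
Rank by profit per m: SKU-152 27 > SKU-114 25 > SKU-122 17 > SKU-159 16 > SKU-130 10 > SKU-127 9 > SKU-133 3.
Give SKU-152 95 more to hit its cap of 95 ; 360 left.
Give SKU-114 65 more to hit its cap of 65 ; 295 left.
SKU-122: +80 to 90 (cap) ; 215 left.
SKU-159: +60 to 75 (cap) ; 155 left.
SKU-130 takes 95 more to reach its cap of 95 ; 60 left.
SKU-127: +25 to 25 (cap) ; 35 left.
SKU-133 has room for 60 more but only 35 remain, so it gets 40.

40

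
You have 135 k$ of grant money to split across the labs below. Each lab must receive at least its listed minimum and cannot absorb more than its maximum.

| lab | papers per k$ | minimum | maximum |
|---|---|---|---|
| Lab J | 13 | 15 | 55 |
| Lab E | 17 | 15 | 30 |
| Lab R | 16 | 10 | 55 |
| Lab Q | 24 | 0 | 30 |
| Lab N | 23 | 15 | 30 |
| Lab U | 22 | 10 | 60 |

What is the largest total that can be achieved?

2790

Meeting every minimum uses 15+15+10+0+15+10 = 65 k$, leaving 70.
Highest papers per k$ first: Lab Q 24 > Lab N 23 > Lab U 22 > Lab E 17 > Lab R 16 > Lab J 13.
Give Lab Q 30 more to hit its cap of 30 ; 40 left.
Give Lab N 15 more to hit its cap of 30 ; 25 left.
Only 25 left; Lab U takes them to reach 35.
Total = 13×15 + 17×15 + 16×10 + 24×30 + 23×30 + 22×35 = 2790.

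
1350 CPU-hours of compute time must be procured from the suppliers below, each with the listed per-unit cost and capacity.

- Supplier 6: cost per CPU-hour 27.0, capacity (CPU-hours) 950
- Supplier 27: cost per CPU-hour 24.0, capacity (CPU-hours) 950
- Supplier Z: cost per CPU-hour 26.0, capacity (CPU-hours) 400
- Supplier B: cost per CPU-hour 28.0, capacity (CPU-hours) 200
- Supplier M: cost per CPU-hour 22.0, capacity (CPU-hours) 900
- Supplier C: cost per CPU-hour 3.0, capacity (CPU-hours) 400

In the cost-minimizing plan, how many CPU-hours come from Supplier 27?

Use suppliers in increasing cost order.
Supplier C at 3.0: take all 400 CPU-hours — 950 still needed.
Supplier M (22.0): use full 900 — 50 CPU-hours to go.
Take 50 from Supplier 27 at 24.0 to finish.
Supplier Z, Supplier 6, Supplier B: unused.

50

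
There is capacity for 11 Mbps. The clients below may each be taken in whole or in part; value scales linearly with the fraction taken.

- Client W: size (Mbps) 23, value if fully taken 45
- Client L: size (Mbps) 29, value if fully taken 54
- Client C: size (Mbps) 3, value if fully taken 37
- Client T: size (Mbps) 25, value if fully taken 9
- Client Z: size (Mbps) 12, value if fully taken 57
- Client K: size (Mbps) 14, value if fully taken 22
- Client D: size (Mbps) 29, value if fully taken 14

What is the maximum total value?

Best value per unit of size first: Client C 37/3≈12.3, Client Z 57/12≈4.75, Client W 45/23≈1.96, Client L 54/29≈1.86, Client K 22/14≈1.57, Client D 14/29≈0.483, Client T 9/25≈0.36.
Client C: take in full, 3 Mbps for value 37 ; 8 left.
Only 8 Mbps remain; take 8/12 of Client Z for value 57×8/12 = 38.
Total value = 75.

75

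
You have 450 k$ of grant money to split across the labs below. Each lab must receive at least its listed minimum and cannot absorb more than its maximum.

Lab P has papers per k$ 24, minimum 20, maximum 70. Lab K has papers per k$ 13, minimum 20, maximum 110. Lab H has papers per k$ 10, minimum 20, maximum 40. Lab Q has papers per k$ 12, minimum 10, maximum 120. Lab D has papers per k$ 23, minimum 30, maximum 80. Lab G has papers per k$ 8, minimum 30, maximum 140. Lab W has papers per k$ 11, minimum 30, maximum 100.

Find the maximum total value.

Meeting every minimum uses 20+20+20+10+30+30+30 = 160 k$, leaving 290.
Rank by papers per k$: Lab P 24 > Lab D 23 > Lab K 13 > Lab Q 12 > Lab W 11 > Lab H 10 > Lab G 8.
Lab P: +50 to 70 (cap) → 240 left.
Give Lab D 50 more to hit its cap of 80 → 190 left.
Lab K: +90 to 110 (cap) → 100 left.
Only 100 left; Lab Q takes them to reach 110.
Total = 24×70 + 13×110 + 10×20 + 12×110 + 23×80 + 8×30 + 11×30 = 7040.

7040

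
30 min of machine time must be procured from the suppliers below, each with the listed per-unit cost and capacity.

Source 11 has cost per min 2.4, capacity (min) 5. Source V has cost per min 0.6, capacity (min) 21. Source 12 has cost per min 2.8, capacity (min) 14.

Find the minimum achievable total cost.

35.8

Cheapest first:
Take 21 from Source V at 0.6 ; need 9 more.
Source 11 (2.4): use full 5 ; 4 min to go.
Take 4 from Source 12 at 2.8 to finish.
Cost = 21×0.6 + 5×2.4 + 4×2.8 = 35.8.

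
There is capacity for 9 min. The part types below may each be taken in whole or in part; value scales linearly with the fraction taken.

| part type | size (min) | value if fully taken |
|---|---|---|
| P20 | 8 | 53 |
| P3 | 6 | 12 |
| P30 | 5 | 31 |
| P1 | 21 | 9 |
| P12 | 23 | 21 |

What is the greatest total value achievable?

Best value per unit of size first: P20 53/8≈6.62, P30 31/5≈6.2, P3 12/6≈2, P12 21/23≈0.913, P1 9/21≈0.429.
Take all of P20 (8 min, value 53) — 1 min left.
Only 1 min remain; take 1/5 of P30 for value 31×1/5 = 6.2.
Total value = 59.2.

59.2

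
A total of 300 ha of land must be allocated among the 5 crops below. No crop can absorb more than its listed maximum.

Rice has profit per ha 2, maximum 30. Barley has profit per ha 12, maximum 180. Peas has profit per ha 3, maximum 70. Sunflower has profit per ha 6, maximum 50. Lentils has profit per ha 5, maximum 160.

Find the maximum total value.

Highest profit per ha first: Barley 12 > Sunflower 6 > Lentils 5 > Peas 3 > Rice 2.
Barley: +180 to 180 (cap) → 120 left.
Sunflower takes 50 to reach its cap of 50 → 70 left.
Lentils: +70 (room for 160) → 70. Pool exhausted.
Total = 12×180 + 6×50 + 5×70 = 2810.

2810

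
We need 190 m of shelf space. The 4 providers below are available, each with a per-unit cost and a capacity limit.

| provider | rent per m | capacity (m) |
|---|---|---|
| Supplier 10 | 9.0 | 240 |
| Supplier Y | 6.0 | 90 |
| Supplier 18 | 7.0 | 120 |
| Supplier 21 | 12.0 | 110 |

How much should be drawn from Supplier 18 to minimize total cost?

Use providers in increasing cost order.
Supplier Y (6.0): use full 90 ; 100 m to go.
Supplier 18 (7.0): take the remaining 100 ; done.
Supplier 10, Supplier 21: unused.

100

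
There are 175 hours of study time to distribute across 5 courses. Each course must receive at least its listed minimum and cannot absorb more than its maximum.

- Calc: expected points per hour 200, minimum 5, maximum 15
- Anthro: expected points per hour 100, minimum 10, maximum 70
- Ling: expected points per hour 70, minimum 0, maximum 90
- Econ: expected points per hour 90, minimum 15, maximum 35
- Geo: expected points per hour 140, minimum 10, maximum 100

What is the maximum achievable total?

Meeting every minimum uses 5+10+0+15+10 = 40 hours, leaving 135.
Rank by expected points per hour: Calc 200 > Geo 140 > Anthro 100 > Econ 90 > Ling 70.
Calc takes 10 more to reach its cap of 15 — 125 left.
Geo takes 90 more to reach its cap of 100 — 35 left.
Anthro: +35 (room for 60) → 45. Pool exhausted.
Total = 200×15 + 100×45 + 90×15 + 140×100 = 22850.

22850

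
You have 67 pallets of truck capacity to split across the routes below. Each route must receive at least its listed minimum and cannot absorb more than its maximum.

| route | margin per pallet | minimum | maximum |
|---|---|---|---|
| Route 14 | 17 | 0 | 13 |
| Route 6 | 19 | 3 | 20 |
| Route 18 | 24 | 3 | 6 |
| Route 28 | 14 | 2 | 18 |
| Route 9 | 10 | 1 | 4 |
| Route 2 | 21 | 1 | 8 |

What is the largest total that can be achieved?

1185

Meeting every minimum uses 0+3+3+2+1+1 = 10 pallets, leaving 57.
Highest margin per pallet first: Route 18 24 > Route 2 21 > Route 6 19 > Route 14 17 > Route 28 14 > Route 9 10.
Give Route 18 3 more to hit its cap of 6 — 54 left.
Give Route 2 7 more to hit its cap of 8 — 47 left.
Give Route 6 17 more to hit its cap of 20 — 30 left.
Route 14: +13 to 13 (cap) — 17 left.
Route 28 takes 16 more to reach its cap of 18 — 1 left.
Only 1 left; Route 9 takes them to reach 2.
Total = 17×13 + 19×20 + 24×6 + 14×18 + 10×2 + 21×8 = 1185.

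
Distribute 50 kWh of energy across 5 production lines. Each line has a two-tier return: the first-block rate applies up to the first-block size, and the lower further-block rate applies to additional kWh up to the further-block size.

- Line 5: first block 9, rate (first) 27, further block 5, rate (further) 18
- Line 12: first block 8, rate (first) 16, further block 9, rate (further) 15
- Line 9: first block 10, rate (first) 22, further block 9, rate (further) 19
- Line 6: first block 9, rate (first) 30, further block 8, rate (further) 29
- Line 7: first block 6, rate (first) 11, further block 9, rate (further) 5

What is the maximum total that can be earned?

1226

Treat each block as its own option and order by rate: Line 6/tier1 30 > Line 6/tier2 29 > Line 5/tier1 27 > Line 9/tier1 22 > Line 9/tier2 19 > Line 5/tier2 18 > Line 12/tier1 16 > Line 12/tier2 15 > Line 7/tier1 11 > Line 7/tier2 5.
Line 6 tier1 at 30: fill all 9 — 41 left.
Line 6/tier2 (29): +8 — 33 left.
Line 5/tier1 (27): +9 — 24 left.
Fill Line 9 tier1 block (10 at 22) — 14 left.
Fill Line 9 tier2 block (9 at 19) — 5 left.
Line 5 tier2 at 18: fill all 5 — 0 left.
Total = 30×9 + 29×8 + 27×9 + 22×10 + 19×9 + 18×5 = 1226.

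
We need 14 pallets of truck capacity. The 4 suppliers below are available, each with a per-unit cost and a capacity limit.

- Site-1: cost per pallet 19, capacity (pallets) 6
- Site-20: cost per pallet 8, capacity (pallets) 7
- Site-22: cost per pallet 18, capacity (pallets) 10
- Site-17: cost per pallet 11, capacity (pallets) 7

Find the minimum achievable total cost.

133

Cheapest first:
Site-20 at 8: take all 7 pallets → 7 still needed.
Site-17 at 11: take all 7 pallets → 0 still needed.
Site-22, Site-1: unused.
Cost = 7×8 + 7×11 = 133.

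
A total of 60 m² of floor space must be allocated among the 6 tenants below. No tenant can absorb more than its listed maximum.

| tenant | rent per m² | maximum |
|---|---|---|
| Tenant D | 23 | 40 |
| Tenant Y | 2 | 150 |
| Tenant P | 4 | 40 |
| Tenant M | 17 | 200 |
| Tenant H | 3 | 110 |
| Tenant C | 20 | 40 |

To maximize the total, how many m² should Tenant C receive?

Order the tenants by rent per m²: Tenant D 23 > Tenant C 20 > Tenant M 17 > Tenant P 4 > Tenant H 3 > Tenant Y 2.
Tenant D: +40 to 40 (cap) ; 20 left.
Tenant C: +20 (room for 40) → 20. Pool exhausted.

20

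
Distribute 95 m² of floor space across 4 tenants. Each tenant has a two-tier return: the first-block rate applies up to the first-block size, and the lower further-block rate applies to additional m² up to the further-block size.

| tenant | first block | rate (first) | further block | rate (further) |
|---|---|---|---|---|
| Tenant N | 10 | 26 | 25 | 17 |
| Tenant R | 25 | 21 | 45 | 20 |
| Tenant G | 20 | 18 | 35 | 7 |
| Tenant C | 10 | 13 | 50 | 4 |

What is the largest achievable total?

1955

Order all 8 blocks by rate: Tenant N/tier1 26 > Tenant R/tier1 21 > Tenant R/tier2 20 > Tenant G/tier1 18 > Tenant N/tier2 17 > Tenant C/tier1 13 > Tenant G/tier2 7 > Tenant C/tier2 4.
Tenant N tier1 at 26: fill all 10 → 85 left.
Fill Tenant R tier1 block (25 at 21) → 60 left.
Tenant R tier2 at 20: fill all 45 → 15 left.
Tenant G tier1 at 18: only 15 left, fill 15.
Total = 26×10 + 21×25 + 20×45 + 18×15 = 1955.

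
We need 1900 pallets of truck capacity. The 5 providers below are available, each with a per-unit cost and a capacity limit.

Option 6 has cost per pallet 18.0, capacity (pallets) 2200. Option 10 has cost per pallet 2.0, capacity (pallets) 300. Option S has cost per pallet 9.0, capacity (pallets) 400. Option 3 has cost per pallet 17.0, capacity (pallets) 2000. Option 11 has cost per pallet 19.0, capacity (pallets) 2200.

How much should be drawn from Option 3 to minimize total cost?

1200

Cheapest first:
Option 10 at 2.0: take all 300 pallets — 1600 still needed.
Option S at 9.0: take all 400 pallets — 1200 still needed.
Option 3 at 17.0: take 1200 of its 2000 — requirement met.
Option 6, Option 11: unused.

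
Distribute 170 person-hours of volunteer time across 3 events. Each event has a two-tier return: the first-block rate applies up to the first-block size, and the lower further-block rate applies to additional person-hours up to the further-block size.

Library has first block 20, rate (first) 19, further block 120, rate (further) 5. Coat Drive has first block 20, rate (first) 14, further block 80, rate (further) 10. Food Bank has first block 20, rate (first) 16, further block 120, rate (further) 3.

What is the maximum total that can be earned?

Order all 6 blocks by rate: Library/T1 19 > Food Bank/T1 16 > Coat Drive/T1 14 > Coat Drive/T2 10 > Library/T2 5 > Food Bank/T2 3.
Library/T1 (19): +20 ; 150 left.
Food Bank T1 at 16: fill all 20 ; 130 left.
Coat Drive/T1 (14): +20 ; 110 left.
Fill Coat Drive T2 block (80 at 10) ; 30 left.
Library T2 at 5: only 30 left, fill 30.
Total = 19×20 + 16×20 + 14×20 + 10×80 + 5×30 = 1930.

1930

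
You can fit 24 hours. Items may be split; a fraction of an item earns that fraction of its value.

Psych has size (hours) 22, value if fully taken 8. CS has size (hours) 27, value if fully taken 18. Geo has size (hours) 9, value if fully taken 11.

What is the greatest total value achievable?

21

Best value per unit of size first: Geo 11/9≈1.22, CS 18/27≈0.667, Psych 8/22≈0.364.
Geo: take in full, 9 hours for value 11 — 15 left.
Only 15 hours remain; take 15/27 of CS for value 18×15/27 = 10.
Total value = 21.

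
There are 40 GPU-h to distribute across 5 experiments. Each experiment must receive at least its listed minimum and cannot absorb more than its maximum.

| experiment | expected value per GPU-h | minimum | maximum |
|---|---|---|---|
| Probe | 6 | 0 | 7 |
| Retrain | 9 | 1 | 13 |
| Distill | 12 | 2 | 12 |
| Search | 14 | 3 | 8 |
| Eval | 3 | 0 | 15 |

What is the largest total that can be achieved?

Meeting every minimum uses 0+1+2+3+0 = 6 GPU-h, leaving 34.
Highest expected value per GPU-h first: Search 14 > Distill 12 > Retrain 9 > Probe 6 > Eval 3.
Search takes 5 more to reach its cap of 8 → 29 left.
Give Distill 10 more to hit its cap of 12 → 19 left.
Retrain: +12 to 13 (cap) → 7 left.
Give Probe 7 more to hit its cap of 7 → 0 left.
Total = 6×7 + 9×13 + 12×12 + 14×8 = 415.

415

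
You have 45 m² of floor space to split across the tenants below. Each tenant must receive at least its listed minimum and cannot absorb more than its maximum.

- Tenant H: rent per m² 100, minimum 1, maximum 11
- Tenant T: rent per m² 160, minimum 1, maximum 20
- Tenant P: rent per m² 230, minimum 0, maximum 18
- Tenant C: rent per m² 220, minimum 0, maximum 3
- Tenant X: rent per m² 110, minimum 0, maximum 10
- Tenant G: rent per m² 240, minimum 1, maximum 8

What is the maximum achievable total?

Meeting every minimum uses 1+1+0+0+0+1 = 3 m², leaving 42.
Rank by rent per m²: Tenant G 240 > Tenant P 230 > Tenant C 220 > Tenant T 160 > Tenant X 110 > Tenant H 100.
Tenant G: +7 to 8 (cap) → 35 left.
Give Tenant P 18 more to hit its cap of 18 → 17 left.
Tenant C: +3 to 3 (cap) → 14 left.
Tenant T: +14 (room for 19) → 15. Pool exhausted.
Total = 100×1 + 160×15 + 230×18 + 220×3 + 240×8 = 9220.

9220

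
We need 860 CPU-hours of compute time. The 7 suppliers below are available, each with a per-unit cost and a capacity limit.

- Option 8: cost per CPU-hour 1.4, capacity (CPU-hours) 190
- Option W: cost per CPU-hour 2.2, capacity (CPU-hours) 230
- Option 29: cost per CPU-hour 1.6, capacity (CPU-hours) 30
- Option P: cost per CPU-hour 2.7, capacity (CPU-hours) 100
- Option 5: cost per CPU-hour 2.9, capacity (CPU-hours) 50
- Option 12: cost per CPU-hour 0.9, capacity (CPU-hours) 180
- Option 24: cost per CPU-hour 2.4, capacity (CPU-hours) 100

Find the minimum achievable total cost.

1579

Use suppliers in increasing cost order.
Option 12 (0.9): use full 180 — 680 CPU-hours to go.
Take 190 from Option 8 at 1.4 — need 490 more.
Take 30 from Option 29 at 1.6 — need 460 more.
Take 230 from Option W at 2.2 — need 230 more.
Take 100 from Option 24 at 2.4 — need 130 more.
Option P (2.7): use full 100 — 30 CPU-hours to go.
Option 5 (2.9): take the remaining 30 — done.
Cost = 180×0.9 + 190×1.4 + 30×1.6 + 230×2.2 + 100×2.4 + 100×2.7 + 30×2.9 = 1579.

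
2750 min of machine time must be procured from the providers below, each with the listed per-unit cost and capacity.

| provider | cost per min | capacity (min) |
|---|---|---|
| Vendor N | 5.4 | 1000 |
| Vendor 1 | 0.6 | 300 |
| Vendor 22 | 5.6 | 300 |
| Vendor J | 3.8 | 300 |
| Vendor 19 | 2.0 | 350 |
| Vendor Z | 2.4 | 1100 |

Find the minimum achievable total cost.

Use providers in increasing cost order.
Vendor 1 (0.6): use full 300 — 2450 min to go.
Vendor 19 (2.0): use full 350 — 2100 min to go.
Vendor Z at 2.4: take all 1100 min — 1000 still needed.
Take 300 from Vendor J at 3.8 — need 700 more.
Take 700 from Vendor N at 5.4 to finish.
Vendor 22: unused.
Cost = 300×0.6 + 350×2.0 + 1100×2.4 + 300×3.8 + 700×5.4 = 8440.

8440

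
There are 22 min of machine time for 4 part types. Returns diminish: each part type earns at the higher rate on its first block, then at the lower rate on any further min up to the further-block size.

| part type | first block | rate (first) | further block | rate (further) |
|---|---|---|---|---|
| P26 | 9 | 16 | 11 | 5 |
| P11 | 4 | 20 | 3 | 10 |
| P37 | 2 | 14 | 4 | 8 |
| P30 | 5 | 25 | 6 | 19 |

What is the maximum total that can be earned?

431

Order all 8 blocks by rate: P30/T1 25 > P11/T1 20 > P30/T2 19 > P26/T1 16 > P37/T1 14 > P11/T2 10 > P37/T2 8 > P26/T2 5.
Fill P30 T1 block (5 at 25) ; 17 left.
P11/T1 (20): +4 ; 13 left.
P30/T2 (19): +6 ; 7 left.
7 remain; put them into P26 T1 at 16.
Total = 25×5 + 20×4 + 19×6 + 16×7 = 431.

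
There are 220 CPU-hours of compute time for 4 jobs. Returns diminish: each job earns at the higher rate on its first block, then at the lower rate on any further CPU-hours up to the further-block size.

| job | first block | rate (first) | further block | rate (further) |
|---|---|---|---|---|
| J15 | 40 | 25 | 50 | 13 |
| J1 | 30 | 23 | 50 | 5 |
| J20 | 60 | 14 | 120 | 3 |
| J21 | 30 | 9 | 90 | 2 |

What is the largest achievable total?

3500

Treat each block as its own option and order by rate: J15/tier1 25 > J1/tier1 23 > J20/tier1 14 > J15/tier2 13 > J21/tier1 9 > J1/tier2 5 > J20/tier2 3 > J21/tier2 2.
J15/tier1 (25): +40 — 180 left.
Fill J1 tier1 block (30 at 23) — 150 left.
Fill J20 tier1 block (60 at 14) — 90 left.
Fill J15 tier2 block (50 at 13) — 40 left.
J21 tier1 at 9: fill all 30 — 10 left.
J1/tier2: +10 of 50 at 5; pool empty.
Total = 25×40 + 23×30 + 14×60 + 13×50 + 9×30 + 5×10 = 3500.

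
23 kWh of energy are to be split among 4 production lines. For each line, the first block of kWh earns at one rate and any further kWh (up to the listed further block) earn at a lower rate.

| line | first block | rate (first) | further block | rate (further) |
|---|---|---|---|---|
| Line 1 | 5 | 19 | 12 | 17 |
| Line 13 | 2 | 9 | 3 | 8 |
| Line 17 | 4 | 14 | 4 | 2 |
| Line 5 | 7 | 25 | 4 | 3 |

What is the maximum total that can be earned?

Order all 8 blocks by rate: Line 5/first 25 > Line 1/first 19 > Line 1/second 17 > Line 17/first 14 > Line 13/first 9 > Line 13/second 8 > Line 5/second 3 > Line 17/second 2.
Fill Line 5 first block (7 at 25) → 16 left.
Line 1 first at 19: fill all 5 → 11 left.
Line 1 second at 17: only 11 left, fill 11.
Total = 25×7 + 19×5 + 17×11 = 457.

457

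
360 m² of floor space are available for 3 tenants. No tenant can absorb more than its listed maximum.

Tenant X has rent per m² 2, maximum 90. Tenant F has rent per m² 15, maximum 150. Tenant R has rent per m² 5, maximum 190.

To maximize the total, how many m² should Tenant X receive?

Highest rent per m² first: Tenant F 15 > Tenant R 5 > Tenant X 2.
Give Tenant F 150 to hit its cap of 150 — 210 left.
Give Tenant R 190 to hit its cap of 190 — 20 left.
Only 20 left; Tenant X takes them to reach 20.

20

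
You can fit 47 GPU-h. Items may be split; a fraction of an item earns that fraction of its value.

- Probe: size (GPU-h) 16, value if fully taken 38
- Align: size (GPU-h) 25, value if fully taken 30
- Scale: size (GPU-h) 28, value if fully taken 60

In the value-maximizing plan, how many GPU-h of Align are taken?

3

Best value per unit of size first: Probe 38/16≈2.38, Scale 60/28≈2.14, Align 30/25≈1.2.
Take all of Probe (16 GPU-h, value 38) — 31 GPU-h left.
All 28 GPU-h of Scale fit (value 60) — 3 remain.
Only 3 GPU-h remain; take 3/25 of Align for value 30×3/25 = 3.6.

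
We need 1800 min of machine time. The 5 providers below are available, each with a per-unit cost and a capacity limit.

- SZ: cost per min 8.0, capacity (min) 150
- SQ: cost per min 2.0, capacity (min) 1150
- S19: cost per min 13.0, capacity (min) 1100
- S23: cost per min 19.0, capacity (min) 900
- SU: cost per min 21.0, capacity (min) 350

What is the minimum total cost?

Use providers in increasing cost order.
SQ (2.0): use full 1150 ; 650 min to go.
SZ (8.0): use full 150 ; 500 min to go.
Take 500 from S19 at 13.0 to finish.
S23, SU: unused.
Cost = 1150×2.0 + 150×8.0 + 500×13.0 = 10000.

10000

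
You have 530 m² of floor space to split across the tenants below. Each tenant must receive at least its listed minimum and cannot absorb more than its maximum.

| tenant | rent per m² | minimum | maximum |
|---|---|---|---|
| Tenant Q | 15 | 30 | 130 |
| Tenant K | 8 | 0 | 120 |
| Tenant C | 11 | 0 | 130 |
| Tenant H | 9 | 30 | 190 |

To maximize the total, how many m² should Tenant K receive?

80

Meeting every minimum uses 30+0+0+30 = 60 m², leaving 470.
Highest rent per m² first: Tenant Q 15 > Tenant C 11 > Tenant H 9 > Tenant K 8.
Tenant Q takes 100 more to reach its cap of 130 ; 370 left.
Tenant C: +130 to 130 (cap) ; 240 left.
Give Tenant H 160 more to hit its cap of 190 ; 80 left.
Only 80 left; Tenant K takes them to reach 80.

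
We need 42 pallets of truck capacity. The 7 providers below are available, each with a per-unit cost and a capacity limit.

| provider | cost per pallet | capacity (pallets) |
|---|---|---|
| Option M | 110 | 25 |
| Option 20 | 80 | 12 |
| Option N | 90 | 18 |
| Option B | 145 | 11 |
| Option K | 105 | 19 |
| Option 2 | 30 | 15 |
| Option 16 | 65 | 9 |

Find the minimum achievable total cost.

2535

Cheapest first:
Take 15 from Option 2 at 30 ; need 27 more.
Option 16 at 65: take all 9 pallets ; 18 still needed.
Option 20 at 80: take all 12 pallets ; 6 still needed.
Option N (90): take the remaining 6 ; done.
Option K, Option M, Option B: unused.
Cost = 15×30 + 9×65 + 12×80 + 6×90 = 2535.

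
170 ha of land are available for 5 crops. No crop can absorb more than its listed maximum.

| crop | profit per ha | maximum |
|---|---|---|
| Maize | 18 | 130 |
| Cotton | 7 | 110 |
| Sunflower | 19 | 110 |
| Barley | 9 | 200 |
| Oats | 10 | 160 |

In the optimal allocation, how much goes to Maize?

60

Rank by profit per ha: Sunflower 19 > Maize 18 > Oats 10 > Barley 9 > Cotton 7.
Sunflower: +110 to 110 (cap) → 60 left.
Only 60 left; Maize takes them to reach 60.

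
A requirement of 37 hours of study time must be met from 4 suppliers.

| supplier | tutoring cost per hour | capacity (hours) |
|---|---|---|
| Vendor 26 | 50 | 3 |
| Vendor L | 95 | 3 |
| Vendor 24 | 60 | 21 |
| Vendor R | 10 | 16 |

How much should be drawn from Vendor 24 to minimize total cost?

18

Cheapest first:
Vendor R (10): use full 16 ; 21 hours to go.
Vendor 26 (50): use full 3 ; 18 hours to go.
Vendor 24 at 60: take 18 of its 21 ; requirement met.
Vendor L: unused.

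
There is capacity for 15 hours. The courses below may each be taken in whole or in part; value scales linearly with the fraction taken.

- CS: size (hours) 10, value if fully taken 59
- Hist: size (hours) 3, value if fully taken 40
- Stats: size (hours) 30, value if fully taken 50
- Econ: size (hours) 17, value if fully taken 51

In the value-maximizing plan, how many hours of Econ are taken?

Rank by value-to-size ratio: Hist 40/3≈13.3, CS 59/10≈5.9, Econ 51/17≈3, Stats 50/30≈1.67.
Hist: take in full, 3 hours for value 40 ; 12 left.
Take all of CS (10 hours, value 59) ; 2 hours left.
Fill the last 2 hours with part of Econ: 2/17 of it earns 6.

2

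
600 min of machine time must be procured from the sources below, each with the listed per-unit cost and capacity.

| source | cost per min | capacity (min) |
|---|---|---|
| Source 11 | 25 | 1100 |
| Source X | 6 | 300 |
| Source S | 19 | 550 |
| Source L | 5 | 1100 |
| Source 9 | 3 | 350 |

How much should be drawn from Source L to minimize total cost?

250

Use sources in increasing cost order.
Source 9 at 3: take all 350 min — 250 still needed.
Take 250 from Source L at 5 to finish.
Source X, Source S, Source 11: unused.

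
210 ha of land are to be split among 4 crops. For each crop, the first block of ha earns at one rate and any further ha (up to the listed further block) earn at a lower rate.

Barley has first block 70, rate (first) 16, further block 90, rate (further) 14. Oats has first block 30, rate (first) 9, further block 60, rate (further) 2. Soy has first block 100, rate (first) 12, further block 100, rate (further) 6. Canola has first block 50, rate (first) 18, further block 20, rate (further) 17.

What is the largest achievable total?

3340

Rank every tier by rate: Canola/T1 18 > Canola/T2 17 > Barley/T1 16 > Barley/T2 14 > Soy/T1 12 > Oats/T1 9 > Soy/T2 6 > Oats/T2 2.
Fill Canola T1 block (50 at 18) — 160 left.
Canola/T2 (17): +20 — 140 left.
Fill Barley T1 block (70 at 16) — 70 left.
70 remain; put them into Barley T2 at 14.
Total = 18×50 + 17×20 + 16×70 + 14×70 = 3340.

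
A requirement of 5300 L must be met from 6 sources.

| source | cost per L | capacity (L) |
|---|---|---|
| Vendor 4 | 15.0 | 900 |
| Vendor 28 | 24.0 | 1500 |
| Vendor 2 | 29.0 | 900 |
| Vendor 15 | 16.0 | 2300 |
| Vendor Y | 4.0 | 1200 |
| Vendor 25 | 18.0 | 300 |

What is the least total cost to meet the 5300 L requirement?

74900

Fill from the cheapest source first.
Vendor Y (4.0): use full 1200 → 4100 L to go.
Take 900 from Vendor 4 at 15.0 → need 3200 more.
Vendor 15 at 16.0: take all 2300 L → 900 still needed.
Vendor 25 (18.0): use full 300 → 600 L to go.
Vendor 28 (24.0): take the remaining 600 → done.
Vendor 2: unused.
Cost = 1200×4.0 + 900×15.0 + 2300×16.0 + 300×18.0 + 600×24.0 = 74900.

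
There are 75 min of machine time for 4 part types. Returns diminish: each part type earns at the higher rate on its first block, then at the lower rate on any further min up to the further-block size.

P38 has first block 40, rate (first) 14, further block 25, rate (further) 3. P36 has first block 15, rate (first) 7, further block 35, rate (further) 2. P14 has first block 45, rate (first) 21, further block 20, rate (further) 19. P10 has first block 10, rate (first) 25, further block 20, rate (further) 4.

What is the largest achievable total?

Treat each block as its own option and order by rate: P10/tier1 25 > P14/tier1 21 > P14/tier2 19 > P38/tier1 14 > P36/tier1 7 > P10/tier2 4 > P38/tier2 3 > P36/tier2 2.
Fill P10 tier1 block (10 at 25) — 65 left.
Fill P14 tier1 block (45 at 21) — 20 left.
Fill P14 tier2 block (20 at 19) — 0 left.
Total = 25×10 + 21×45 + 19×20 = 1575.

1575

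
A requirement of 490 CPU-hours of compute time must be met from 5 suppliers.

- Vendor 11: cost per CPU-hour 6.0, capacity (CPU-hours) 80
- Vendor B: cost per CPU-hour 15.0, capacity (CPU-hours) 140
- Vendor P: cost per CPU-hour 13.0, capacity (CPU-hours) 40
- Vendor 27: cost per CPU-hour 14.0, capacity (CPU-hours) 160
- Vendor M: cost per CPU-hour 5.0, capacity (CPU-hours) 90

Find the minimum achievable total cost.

Use suppliers in increasing cost order.
Vendor M (5.0): use full 90 ; 400 CPU-hours to go.
Take 80 from Vendor 11 at 6.0 ; need 320 more.
Vendor P (13.0): use full 40 ; 280 CPU-hours to go.
Take 160 from Vendor 27 at 14.0 ; need 120 more.
Take 120 from Vendor B at 15.0 to finish.
Cost = 90×5.0 + 80×6.0 + 40×13.0 + 160×14.0 + 120×15.0 = 5490.

5490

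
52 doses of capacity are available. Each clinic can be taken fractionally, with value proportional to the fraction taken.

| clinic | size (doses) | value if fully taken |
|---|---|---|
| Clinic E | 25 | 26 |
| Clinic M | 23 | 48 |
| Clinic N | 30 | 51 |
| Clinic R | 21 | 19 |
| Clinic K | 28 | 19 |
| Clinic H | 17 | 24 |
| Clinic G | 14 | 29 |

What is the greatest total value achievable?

Rank by value-to-size ratio: Clinic M 48/23≈2.09, Clinic G 29/14≈2.07, Clinic N 51/30≈1.7, Clinic H 24/17≈1.41, Clinic E 26/25≈1.04, Clinic R 19/21≈0.905, Clinic K 19/28≈0.679.
Take all of Clinic M (23 doses, value 48) → 29 doses left.
Take all of Clinic G (14 doses, value 29) → 15 doses left.
15 doses left: a 15/30 share of Clinic N gives 51×15/30 = 25.5.
Total value = 102.5.

102.5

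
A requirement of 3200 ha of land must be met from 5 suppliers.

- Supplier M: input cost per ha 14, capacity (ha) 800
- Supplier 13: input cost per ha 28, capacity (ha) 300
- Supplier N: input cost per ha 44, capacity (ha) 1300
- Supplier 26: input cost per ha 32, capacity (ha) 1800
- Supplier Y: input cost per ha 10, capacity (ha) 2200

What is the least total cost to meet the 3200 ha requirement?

Use suppliers in increasing cost order.
Supplier Y at 10: take all 2200 ha ; 1000 still needed.
Take 800 from Supplier M at 14 ; need 200 more.
Take 200 from Supplier 13 at 28 to finish.
Supplier 26, Supplier N: unused.
Cost = 2200×10 + 800×14 + 200×28 = 38800.

38800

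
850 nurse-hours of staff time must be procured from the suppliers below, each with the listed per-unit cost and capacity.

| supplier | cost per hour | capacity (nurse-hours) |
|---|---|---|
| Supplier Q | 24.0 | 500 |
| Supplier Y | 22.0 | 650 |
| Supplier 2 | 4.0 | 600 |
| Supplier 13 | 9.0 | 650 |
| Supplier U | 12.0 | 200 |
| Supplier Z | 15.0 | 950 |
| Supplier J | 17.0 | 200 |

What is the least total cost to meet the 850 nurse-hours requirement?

Cheapest first:
Take 600 from Supplier 2 at 4.0 ; need 250 more.
Supplier 13 (9.0): take the remaining 250 ; done.
Supplier U, Supplier Z, Supplier J, Supplier Y, Supplier Q: unused.
Cost = 600×4.0 + 250×9.0 = 4650.

4650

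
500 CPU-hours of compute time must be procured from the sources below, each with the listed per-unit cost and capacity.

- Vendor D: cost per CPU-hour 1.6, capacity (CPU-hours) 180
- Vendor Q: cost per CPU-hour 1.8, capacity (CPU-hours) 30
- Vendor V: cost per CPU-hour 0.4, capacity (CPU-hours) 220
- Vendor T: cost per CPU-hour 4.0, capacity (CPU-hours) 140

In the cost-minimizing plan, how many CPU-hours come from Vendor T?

70

Fill from the cheapest source first.
Take 220 from Vendor V at 0.4 → need 280 more.
Vendor D at 1.6: take all 180 CPU-hours → 100 still needed.
Vendor Q (1.8): use full 30 → 70 CPU-hours to go.
Vendor T at 4.0: take 70 of its 140 → requirement met.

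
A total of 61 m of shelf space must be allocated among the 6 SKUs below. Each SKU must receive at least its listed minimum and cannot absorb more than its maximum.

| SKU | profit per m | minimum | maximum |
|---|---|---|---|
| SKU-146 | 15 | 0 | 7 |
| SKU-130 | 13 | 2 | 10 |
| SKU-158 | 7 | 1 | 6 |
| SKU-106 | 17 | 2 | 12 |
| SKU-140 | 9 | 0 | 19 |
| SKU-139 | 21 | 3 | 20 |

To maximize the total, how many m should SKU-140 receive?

11

Meeting every minimum uses 0+2+1+2+0+3 = 8 m, leaving 53.
Rank by profit per m: SKU-139 21 > SKU-106 17 > SKU-146 15 > SKU-130 13 > SKU-140 9 > SKU-158 7.
SKU-139: +17 to 20 (cap) → 36 left.
Give SKU-106 10 more to hit its cap of 12 → 26 left.
SKU-146 takes 7 more to reach its cap of 7 → 19 left.
SKU-130 takes 8 more to reach its cap of 10 → 11 left.
Only 11 left; SKU-140 takes them to reach 11.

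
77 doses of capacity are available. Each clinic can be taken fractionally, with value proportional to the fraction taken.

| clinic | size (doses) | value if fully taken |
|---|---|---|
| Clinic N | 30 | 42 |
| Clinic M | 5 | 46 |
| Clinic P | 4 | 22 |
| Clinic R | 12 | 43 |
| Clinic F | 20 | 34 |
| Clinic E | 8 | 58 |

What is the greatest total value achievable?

242.2

Rank by value-to-size ratio: Clinic M 46/5≈9.2, Clinic E 58/8≈7.25, Clinic P 22/4≈5.5, Clinic R 43/12≈3.58, Clinic F 34/20≈1.7, Clinic N 42/30≈1.4.
Clinic M: take in full, 5 doses for value 46 → 72 left.
Take all of Clinic E (8 doses, value 58) → 64 doses left.
All 4 doses of Clinic P fit (value 22) → 60 remain.
Clinic R: take in full, 12 doses for value 43 → 48 left.
Clinic F: take in full, 20 doses for value 34 → 28 left.
Fill the last 28 doses with part of Clinic N: 28/30 of it earns 39.2.
Total value = 242.2.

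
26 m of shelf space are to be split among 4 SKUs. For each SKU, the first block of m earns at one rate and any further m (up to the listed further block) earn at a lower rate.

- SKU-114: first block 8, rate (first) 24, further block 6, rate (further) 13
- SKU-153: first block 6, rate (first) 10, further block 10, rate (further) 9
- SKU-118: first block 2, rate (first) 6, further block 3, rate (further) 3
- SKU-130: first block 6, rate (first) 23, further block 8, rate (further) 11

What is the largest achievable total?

Order all 8 blocks by rate: SKU-114/tier1 24 > SKU-130/tier1 23 > SKU-114/tier2 13 > SKU-130/tier2 11 > SKU-153/tier1 10 > SKU-153/tier2 9 > SKU-118/tier1 6 > SKU-118/tier2 3.
SKU-114 tier1 at 24: fill all 8 — 18 left.
SKU-130 tier1 at 23: fill all 6 — 12 left.
Fill SKU-114 tier2 block (6 at 13) — 6 left.
6 remain; put them into SKU-130 tier2 at 11.
Total = 24×8 + 23×6 + 13×6 + 11×6 = 474.

474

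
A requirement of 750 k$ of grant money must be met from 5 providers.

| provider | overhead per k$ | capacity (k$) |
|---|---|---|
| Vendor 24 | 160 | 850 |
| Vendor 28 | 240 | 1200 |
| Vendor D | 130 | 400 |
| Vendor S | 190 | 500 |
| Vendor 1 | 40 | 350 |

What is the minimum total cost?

66000

Fill from the cheapest provider first.
Vendor 1 (40): use full 350 — 400 k$ to go.
Take 400 from Vendor D at 130 — need 0 more.
Vendor 24, Vendor S, Vendor 28: unused.
Cost = 350×40 + 400×130 = 66000.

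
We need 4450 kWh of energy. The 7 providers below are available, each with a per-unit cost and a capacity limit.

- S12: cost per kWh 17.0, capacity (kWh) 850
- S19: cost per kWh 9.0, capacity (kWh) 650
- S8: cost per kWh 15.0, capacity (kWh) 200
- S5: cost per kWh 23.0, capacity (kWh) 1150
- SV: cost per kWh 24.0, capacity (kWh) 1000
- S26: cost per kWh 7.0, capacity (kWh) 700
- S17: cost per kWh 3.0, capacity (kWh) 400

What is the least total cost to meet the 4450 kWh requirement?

Cheapest first:
S17 at 3.0: take all 400 kWh — 4050 still needed.
Take 700 from S26 at 7.0 — need 3350 more.
S19 at 9.0: take all 650 kWh — 2700 still needed.
S8 (15.0): use full 200 — 2500 kWh to go.
S12 at 17.0: take all 850 kWh — 1650 still needed.
Take 1150 from S5 at 23.0 — need 500 more.
SV (24.0): take the remaining 500 — done.
Cost = 400×3.0 + 700×7.0 + 650×9.0 + 200×15.0 + 850×17.0 + 1150×23.0 + 500×24.0 = 67850.

67850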